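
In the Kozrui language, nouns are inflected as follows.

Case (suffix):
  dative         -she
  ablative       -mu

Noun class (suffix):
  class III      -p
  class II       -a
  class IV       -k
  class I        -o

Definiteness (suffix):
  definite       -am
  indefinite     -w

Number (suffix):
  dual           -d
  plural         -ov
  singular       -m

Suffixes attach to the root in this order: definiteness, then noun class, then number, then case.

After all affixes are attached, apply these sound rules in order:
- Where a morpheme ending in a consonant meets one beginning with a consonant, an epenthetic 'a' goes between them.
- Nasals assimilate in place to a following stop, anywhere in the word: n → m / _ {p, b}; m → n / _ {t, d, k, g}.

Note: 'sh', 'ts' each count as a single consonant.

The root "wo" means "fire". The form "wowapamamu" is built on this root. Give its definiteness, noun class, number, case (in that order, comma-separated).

Segment: wo-w-p-m-mu.
definiteness: -w → indefinite.
noun class: -p → class III.
number: -m → singular.
case: -mu → ablative.

indefinite, class III, singular, ablative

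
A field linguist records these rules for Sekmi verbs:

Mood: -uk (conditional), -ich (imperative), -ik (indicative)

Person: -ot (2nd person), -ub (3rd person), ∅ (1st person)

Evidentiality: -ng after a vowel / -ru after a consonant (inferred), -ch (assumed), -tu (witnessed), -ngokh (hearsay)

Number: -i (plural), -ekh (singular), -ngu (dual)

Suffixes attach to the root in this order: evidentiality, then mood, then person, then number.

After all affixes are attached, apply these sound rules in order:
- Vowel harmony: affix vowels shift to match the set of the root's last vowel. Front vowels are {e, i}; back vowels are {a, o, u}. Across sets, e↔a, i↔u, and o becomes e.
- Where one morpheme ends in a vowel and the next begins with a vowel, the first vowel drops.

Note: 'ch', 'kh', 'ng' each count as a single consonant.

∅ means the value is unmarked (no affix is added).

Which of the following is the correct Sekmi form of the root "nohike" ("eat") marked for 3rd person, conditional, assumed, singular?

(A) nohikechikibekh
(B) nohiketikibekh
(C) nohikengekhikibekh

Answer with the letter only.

A

Attach evidentiality assumed -ch → nohikech.
Attach mood conditional -uk → nohikechuk.
Attach person 3rd person -ub → nohikechukub.
Attach number singular -ekh → nohikechukubekh.
Apply vowel harmony: nohikechukubekh → nohikechikibekh.
Vowel deletion: no change.
So the correct form is nohikechikibekh, option (A).
(C) nohikengekhikibekh is wrong: it uses hearsay instead of assumed for evidentiality.
(B) nohiketikibekh is wrong: it uses witnessed instead of assumed for evidentiality.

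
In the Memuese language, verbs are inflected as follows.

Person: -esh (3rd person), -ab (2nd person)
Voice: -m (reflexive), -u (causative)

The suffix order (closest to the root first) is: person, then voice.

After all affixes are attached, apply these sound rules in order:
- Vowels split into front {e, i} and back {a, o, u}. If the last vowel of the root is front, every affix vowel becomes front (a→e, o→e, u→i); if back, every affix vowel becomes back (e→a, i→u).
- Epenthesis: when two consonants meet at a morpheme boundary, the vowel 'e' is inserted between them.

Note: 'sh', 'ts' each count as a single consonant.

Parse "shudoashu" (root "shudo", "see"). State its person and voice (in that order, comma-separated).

3rd person, causative

Segment: shudo-esh-u.
person: -esh → 3rd person.
voice: -u → causative.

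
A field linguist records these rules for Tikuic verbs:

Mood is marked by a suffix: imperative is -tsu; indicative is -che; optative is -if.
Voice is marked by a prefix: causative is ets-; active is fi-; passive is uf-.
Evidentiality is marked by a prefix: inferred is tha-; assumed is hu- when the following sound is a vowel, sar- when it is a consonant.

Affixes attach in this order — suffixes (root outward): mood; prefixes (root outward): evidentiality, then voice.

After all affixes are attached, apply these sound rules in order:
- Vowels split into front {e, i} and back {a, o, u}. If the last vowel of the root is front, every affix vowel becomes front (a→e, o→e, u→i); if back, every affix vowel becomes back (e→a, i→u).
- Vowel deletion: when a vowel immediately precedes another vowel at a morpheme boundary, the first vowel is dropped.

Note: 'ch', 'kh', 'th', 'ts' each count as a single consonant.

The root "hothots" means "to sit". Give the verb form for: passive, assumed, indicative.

Attach evidentiality assumed sar- (before consonant 'h') → sarhothots.
Attach mood indicative -che → sarhothotsche.
Attach voice passive uf- → ufsarhothotsche.
Apply vowel harmony: ufsarhothotsche → ufsarhothotscha.
Vowel deletion: no change.

ufsarhothotscha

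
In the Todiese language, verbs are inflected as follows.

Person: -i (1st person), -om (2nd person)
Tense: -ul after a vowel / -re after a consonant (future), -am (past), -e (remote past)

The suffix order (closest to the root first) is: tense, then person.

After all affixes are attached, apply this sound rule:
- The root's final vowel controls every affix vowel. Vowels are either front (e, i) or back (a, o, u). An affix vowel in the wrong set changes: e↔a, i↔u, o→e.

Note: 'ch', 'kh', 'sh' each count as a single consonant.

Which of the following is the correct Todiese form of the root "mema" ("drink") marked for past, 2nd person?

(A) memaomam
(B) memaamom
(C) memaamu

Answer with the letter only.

B

Attach tense past -am → memaam.
Attach person 2nd person -om → memaamom.
Vowel harmony: no change.
So the correct form is memaamom, option (B).
(C) memaamu is wrong: it uses 1st person instead of 2nd person for person.
(A) memaomam is wrong: it has the affixes in the wrong order.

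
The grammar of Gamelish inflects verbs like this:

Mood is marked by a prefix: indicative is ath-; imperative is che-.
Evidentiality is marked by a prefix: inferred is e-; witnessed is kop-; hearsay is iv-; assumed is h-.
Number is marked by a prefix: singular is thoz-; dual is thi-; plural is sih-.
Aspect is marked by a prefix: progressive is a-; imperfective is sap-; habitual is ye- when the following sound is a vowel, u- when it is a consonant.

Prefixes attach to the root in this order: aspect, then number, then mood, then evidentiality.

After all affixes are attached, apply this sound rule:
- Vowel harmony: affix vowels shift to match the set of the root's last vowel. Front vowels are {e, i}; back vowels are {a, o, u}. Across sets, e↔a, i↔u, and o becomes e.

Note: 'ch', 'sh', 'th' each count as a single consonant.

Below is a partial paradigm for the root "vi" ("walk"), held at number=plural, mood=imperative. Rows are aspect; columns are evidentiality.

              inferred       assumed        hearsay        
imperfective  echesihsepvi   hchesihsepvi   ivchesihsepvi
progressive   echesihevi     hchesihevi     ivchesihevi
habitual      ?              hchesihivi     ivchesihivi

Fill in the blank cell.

echesihivi

Attach aspect habitual u- (before consonant 'v') → uvi.
Attach number plural sih- → sihuvi.
Attach mood imperative che- → chesihuvi.
Attach evidentiality inferred e- → echesihuvi.
Apply vowel harmony: echesihuvi → echesihivi.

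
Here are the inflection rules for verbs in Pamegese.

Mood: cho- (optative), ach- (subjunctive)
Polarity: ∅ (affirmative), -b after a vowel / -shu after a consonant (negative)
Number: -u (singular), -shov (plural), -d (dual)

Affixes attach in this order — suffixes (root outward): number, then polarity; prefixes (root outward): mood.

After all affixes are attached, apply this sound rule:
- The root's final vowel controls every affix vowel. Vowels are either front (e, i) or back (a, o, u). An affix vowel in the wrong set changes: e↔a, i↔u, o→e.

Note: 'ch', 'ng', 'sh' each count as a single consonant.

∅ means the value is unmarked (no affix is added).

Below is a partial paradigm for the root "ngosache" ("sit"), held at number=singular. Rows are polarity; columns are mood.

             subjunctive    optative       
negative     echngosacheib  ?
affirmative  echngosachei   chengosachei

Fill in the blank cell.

Attach number singular -u → ngosacheu.
Attach polarity negative -b (after vowel 'u') → ngosacheub.
Attach mood optative cho- → chongosacheub.
Apply vowel harmony: chongosacheub → chengosacheib.

chengosacheib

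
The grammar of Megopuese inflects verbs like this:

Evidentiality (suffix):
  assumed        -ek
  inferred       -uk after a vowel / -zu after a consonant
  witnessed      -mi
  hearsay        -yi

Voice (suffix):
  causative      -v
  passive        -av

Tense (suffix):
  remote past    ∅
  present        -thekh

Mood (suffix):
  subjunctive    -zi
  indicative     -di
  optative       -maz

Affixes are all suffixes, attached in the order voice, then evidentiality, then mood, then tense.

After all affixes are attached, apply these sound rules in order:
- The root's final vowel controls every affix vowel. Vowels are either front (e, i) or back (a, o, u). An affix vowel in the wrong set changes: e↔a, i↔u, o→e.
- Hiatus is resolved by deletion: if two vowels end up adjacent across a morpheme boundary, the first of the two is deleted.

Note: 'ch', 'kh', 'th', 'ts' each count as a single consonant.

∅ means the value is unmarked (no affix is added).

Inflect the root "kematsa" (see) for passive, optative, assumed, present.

kematsavakmazthakh

Attach voice passive -av → kematsaav.
Attach evidentiality assumed -ek → kematsaavek.
Attach mood optative -maz → kematsaavekmaz.
Attach tense present -thekh → kematsaavekmazthekh.
Apply vowel harmony: kematsaavekmazthekh → kematsaavakmazthakh.
Apply vowel deletion: kematsaavakmazthakh → kematsavakmazthakh.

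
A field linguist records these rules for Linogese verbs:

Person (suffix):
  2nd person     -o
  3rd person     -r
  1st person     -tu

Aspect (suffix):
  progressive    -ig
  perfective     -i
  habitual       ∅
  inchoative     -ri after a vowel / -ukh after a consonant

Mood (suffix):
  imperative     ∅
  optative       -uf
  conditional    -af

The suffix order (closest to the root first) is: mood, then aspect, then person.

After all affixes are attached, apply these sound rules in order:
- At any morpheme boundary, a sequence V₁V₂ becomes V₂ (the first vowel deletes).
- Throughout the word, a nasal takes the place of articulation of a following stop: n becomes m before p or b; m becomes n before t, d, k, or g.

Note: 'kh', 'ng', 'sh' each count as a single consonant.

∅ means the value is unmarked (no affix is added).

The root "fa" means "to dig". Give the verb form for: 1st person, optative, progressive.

Attach mood optative -uf → fauf.
Attach aspect progressive -ig → faufig.
Attach person 1st person -tu → faufigtu.
Apply vowel deletion: faufigtu → fufigtu.
Nasal assimilation: no change.

fufigtu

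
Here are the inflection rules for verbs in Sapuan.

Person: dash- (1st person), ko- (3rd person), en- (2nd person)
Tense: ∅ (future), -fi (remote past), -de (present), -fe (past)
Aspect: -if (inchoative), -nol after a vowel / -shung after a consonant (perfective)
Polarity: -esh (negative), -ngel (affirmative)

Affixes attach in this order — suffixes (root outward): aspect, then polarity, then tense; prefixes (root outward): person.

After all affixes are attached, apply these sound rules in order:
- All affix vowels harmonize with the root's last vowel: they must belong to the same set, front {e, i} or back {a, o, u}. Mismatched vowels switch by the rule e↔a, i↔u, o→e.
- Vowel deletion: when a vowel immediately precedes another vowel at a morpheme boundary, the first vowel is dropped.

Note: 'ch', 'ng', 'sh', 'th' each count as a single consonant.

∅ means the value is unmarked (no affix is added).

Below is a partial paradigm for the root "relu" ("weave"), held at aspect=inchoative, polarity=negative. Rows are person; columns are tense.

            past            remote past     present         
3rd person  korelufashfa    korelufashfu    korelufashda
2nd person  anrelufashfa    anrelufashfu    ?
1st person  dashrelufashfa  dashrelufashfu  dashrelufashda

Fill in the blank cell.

Attach aspect inchoative -if → reluif.
Attach polarity negative -esh → reluifesh.
Attach person 2nd person en- → enreluifesh.
Attach tense present -de → enreluifeshde.
Apply vowel harmony: enreluifeshde → anreluufashda.
Apply vowel deletion: anreluufashda → anrelufashda.

anrelufashda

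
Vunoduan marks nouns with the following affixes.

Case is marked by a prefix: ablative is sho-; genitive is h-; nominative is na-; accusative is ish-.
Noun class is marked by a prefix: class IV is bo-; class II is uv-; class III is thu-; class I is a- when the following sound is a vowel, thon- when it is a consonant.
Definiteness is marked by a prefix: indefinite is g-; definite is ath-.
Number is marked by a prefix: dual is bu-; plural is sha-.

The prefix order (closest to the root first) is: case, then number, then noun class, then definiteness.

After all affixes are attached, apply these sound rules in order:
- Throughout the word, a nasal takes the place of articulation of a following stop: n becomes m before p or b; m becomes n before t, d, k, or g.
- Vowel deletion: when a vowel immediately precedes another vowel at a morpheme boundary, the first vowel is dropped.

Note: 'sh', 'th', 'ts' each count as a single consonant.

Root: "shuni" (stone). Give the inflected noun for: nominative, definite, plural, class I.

Attach case nominative na- → nashuni.
Attach number plural sha- → shanashuni.
Attach noun class class I thon- (before consonant 'sh') → thonshanashuni.
Attach definiteness definite ath- → aththonshanashuni.
Nasal assimilation: no change.
Vowel deletion: no change.

aththonshanashuni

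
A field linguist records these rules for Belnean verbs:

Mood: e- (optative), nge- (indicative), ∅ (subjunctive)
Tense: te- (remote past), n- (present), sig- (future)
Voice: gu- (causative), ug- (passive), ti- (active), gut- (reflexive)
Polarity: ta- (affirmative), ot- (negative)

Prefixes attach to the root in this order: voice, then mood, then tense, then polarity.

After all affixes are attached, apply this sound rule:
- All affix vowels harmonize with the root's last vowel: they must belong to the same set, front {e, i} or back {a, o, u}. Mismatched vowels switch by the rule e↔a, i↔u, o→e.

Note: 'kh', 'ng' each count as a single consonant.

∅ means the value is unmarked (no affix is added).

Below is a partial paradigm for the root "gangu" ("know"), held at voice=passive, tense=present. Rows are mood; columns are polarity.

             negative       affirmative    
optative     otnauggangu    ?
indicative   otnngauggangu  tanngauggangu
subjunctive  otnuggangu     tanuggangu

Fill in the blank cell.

tanauggangu

Attach voice passive ug- → uggangu.
Attach mood optative e- → euggangu.
Attach tense present n- → neuggangu.
Attach polarity affirmative ta- → taneuggangu.
Apply vowel harmony: taneuggangu → tanauggangu.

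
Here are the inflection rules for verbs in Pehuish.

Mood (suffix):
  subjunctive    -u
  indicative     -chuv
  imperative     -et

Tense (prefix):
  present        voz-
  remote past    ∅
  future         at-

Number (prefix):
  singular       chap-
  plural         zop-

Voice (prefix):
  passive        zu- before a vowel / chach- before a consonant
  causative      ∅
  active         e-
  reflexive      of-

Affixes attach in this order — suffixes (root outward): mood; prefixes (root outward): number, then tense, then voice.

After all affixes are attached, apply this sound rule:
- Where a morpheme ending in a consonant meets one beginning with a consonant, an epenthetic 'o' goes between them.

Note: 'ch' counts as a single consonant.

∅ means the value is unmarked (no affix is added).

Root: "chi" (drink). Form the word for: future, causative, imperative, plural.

atozopochiet

Attach mood imperative -et → chiet.
Attach number plural zop- → zopchiet.
Attach tense future at- → atzopchiet.
voice = causative: zero marking, form stays atzopchiet.
Apply epenthesis: atzopchiet → atozopochiet.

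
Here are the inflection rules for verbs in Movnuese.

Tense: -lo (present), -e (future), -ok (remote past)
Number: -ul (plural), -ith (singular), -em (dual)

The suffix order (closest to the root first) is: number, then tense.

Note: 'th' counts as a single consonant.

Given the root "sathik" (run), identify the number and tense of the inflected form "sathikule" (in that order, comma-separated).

plural, future

Segment: sathik-ul-e.
number: -ul → plural.
tense: -e → future.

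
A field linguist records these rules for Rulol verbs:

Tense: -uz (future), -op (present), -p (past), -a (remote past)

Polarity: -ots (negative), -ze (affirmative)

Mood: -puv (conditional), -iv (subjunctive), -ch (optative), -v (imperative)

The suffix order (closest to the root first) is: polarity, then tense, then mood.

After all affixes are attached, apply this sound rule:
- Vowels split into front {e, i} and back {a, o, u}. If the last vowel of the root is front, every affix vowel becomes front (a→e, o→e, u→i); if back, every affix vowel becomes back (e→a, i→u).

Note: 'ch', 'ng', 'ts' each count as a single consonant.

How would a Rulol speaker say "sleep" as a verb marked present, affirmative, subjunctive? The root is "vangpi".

Attach polarity affirmative -ze → vangpize.
Attach tense present -op → vangpizeop.
Attach mood subjunctive -iv → vangpizeopiv.
Apply vowel harmony: vangpizeopiv → vangpizeepiv.

vangpizeepiv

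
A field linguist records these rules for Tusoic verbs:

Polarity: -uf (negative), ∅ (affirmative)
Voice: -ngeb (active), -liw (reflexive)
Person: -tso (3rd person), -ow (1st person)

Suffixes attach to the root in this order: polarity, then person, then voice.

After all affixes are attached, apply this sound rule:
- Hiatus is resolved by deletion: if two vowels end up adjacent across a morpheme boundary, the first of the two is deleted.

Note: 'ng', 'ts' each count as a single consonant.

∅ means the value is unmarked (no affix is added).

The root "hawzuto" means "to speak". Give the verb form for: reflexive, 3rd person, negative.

Attach polarity negative -uf → hawzutouf.
Attach person 3rd person -tso → hawzutouftso.
Attach voice reflexive -liw → hawzutouftsoliw.
Apply vowel deletion: hawzutouftsoliw → hawzutuftsoliw.

hawzutuftsoliw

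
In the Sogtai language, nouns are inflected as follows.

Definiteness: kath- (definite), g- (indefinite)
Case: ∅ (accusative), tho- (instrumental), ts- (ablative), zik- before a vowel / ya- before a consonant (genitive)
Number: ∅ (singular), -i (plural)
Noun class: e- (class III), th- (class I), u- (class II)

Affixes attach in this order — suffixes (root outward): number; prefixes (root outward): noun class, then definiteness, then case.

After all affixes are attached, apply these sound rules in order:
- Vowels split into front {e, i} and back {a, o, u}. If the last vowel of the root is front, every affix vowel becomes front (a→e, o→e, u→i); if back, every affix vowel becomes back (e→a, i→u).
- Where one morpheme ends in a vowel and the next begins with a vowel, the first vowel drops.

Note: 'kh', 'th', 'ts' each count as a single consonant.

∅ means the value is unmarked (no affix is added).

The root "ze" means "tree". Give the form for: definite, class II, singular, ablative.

number = singular: zero marking, form stays ze.
Attach noun class class II u- → uze.
Attach definiteness definite kath- → kathuze.
Attach case ablative ts- → tskathuze.
Apply vowel harmony: tskathuze → tskethize.
Vowel deletion: no change.

tskethize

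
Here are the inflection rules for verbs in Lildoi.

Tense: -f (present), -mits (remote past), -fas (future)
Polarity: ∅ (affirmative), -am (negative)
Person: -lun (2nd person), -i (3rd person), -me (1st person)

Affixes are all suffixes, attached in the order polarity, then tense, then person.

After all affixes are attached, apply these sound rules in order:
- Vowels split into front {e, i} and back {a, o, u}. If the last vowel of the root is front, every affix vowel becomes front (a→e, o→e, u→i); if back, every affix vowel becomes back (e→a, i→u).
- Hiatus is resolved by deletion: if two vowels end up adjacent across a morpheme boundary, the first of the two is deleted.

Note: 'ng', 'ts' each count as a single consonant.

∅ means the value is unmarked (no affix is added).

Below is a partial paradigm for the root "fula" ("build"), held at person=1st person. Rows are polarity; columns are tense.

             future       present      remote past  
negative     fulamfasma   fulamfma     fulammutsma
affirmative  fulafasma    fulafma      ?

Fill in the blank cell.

fulamutsma

polarity = affirmative: zero marking, form stays fula.
Attach tense remote past -mits → fulamits.
Attach person 1st person -me → fulamitsme.
Apply vowel harmony: fulamitsme → fulamutsma.
Vowel deletion: no change.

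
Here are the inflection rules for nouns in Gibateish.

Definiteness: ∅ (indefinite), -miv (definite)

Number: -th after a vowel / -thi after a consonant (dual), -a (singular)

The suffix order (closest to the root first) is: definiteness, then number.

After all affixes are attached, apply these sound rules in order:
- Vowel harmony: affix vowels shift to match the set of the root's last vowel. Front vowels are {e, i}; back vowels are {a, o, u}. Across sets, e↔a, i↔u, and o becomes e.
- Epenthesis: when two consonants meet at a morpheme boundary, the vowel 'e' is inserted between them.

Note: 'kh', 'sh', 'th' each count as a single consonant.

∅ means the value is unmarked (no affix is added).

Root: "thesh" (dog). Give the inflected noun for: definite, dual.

Attach definiteness definite -miv → theshmiv.
Attach number dual -thi (after consonant 'v') → theshmivthi.
Vowel harmony: no change.
Apply epenthesis: theshmivthi → theshemivethi.

theshemivethi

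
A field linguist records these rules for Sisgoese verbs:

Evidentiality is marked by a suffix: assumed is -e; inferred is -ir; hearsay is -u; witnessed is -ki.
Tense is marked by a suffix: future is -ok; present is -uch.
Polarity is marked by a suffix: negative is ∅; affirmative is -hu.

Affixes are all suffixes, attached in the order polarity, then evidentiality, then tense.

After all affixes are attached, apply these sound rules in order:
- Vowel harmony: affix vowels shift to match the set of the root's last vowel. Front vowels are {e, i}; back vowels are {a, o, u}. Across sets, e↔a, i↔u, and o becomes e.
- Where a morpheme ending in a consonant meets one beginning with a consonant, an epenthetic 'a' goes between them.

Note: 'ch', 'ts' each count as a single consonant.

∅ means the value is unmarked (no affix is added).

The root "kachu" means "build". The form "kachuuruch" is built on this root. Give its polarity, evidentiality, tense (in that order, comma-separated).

negative, inferred, present

Segment: kachu-ir-uch.
polarity: ∅ → negative.
evidentiality: -ir → inferred.
tense: -uch → present.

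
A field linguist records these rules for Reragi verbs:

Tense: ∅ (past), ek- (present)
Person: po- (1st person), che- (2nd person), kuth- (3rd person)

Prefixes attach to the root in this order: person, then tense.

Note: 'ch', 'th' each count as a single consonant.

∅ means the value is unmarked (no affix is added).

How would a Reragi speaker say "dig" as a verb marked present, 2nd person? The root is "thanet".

Attach person 2nd person che- → chethanet.
Attach tense present ek- → ekchethanet.

ekchethanet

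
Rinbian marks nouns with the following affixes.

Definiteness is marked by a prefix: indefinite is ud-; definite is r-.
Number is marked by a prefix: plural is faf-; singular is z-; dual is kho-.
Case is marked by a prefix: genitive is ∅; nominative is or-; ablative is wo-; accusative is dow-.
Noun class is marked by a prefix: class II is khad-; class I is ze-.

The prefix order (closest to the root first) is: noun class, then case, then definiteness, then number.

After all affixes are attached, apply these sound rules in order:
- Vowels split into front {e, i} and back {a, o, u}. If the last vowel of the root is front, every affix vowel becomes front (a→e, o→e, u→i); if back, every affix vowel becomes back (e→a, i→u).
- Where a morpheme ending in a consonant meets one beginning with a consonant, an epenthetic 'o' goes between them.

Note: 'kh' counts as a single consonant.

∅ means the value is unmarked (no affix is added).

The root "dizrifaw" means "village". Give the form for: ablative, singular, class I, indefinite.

Attach noun class class I ze- → zedizrifaw.
Attach case ablative wo- → wozedizrifaw.
Attach definiteness indefinite ud- → udwozedizrifaw.
Attach number singular z- → zudwozedizrifaw.
Apply vowel harmony: zudwozedizrifaw → zudwozadizrifaw.
Apply epenthesis: zudwozadizrifaw → zudowozadizrifaw.

zudowozadizrifaw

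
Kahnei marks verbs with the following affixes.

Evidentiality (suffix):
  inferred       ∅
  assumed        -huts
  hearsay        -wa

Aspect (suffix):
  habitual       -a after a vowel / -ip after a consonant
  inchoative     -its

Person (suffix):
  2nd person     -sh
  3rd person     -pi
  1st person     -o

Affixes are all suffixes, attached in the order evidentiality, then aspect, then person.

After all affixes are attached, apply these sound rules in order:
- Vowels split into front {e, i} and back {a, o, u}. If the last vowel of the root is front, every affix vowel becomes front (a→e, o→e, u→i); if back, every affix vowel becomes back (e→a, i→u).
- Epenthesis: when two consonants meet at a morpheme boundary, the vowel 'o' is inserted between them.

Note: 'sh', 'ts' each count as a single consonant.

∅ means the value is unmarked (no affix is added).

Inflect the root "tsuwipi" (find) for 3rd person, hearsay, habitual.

tsuwipiweepi

Attach evidentiality hearsay -wa → tsuwipiwa.
Attach aspect habitual -a (after vowel 'a') → tsuwipiwaa.
Attach person 3rd person -pi → tsuwipiwaapi.
Apply vowel harmony: tsuwipiwaapi → tsuwipiweepi.
Epenthesis: no change.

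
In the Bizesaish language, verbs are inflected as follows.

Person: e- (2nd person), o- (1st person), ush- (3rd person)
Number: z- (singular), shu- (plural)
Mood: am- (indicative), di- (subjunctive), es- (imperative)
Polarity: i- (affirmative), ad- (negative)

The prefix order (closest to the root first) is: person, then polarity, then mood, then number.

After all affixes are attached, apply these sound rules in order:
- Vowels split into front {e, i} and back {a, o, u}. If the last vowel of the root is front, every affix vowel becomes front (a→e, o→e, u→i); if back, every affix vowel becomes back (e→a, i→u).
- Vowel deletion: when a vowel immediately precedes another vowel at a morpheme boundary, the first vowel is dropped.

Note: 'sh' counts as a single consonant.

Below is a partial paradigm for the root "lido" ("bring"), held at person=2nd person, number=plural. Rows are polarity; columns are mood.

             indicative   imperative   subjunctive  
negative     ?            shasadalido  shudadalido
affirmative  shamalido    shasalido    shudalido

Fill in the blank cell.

shamadalido

Attach person 2nd person e- → elido.
Attach polarity negative ad- → adelido.
Attach mood indicative am- → amadelido.
Attach number plural shu- → shuamadelido.
Apply vowel harmony: shuamadelido → shuamadalido.
Apply vowel deletion: shuamadalido → shamadalido.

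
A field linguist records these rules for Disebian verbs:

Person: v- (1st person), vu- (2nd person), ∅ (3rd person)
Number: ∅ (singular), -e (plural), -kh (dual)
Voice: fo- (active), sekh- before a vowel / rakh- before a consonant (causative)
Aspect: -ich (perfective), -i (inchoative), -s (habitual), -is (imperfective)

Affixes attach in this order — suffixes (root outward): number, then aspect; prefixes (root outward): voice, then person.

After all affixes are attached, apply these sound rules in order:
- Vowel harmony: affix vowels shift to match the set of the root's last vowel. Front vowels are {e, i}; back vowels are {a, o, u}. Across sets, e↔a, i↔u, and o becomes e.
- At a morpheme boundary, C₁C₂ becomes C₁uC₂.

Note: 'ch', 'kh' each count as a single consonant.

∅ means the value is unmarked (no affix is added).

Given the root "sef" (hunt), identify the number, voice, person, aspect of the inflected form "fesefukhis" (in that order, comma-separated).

Segment: fo-sef-kh-is.
number: -kh → dual.
voice: fo- → active.
person: ∅ → 3rd person.
aspect: -is → imperfective.

dual, active, 3rd person, imperfective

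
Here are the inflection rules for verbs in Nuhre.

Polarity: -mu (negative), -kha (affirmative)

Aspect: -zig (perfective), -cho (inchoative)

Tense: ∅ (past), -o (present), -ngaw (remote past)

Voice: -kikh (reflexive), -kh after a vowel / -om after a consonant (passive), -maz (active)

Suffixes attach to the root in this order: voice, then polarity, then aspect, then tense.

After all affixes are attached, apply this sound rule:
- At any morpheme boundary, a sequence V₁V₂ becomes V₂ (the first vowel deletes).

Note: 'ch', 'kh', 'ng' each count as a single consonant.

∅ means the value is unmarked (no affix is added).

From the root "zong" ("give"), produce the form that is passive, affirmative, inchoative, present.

zongomkhacho

Attach voice passive -om (after consonant 'ng') → zongom.
Attach polarity affirmative -kha → zongomkha.
Attach aspect inchoative -cho → zongomkhacho.
Attach tense present -o → zongomkhachoo.
Apply vowel deletion: zongomkhachoo → zongomkhacho.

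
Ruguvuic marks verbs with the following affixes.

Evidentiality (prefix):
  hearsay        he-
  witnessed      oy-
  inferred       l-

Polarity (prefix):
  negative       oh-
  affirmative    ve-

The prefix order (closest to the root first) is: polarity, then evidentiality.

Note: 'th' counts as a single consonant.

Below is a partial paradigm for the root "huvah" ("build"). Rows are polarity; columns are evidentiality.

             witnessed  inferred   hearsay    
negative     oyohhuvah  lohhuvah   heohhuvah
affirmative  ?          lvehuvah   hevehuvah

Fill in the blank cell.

Attach polarity affirmative ve- → vehuvah.
Attach evidentiality witnessed oy- → oyvehuvah.

oyvehuvah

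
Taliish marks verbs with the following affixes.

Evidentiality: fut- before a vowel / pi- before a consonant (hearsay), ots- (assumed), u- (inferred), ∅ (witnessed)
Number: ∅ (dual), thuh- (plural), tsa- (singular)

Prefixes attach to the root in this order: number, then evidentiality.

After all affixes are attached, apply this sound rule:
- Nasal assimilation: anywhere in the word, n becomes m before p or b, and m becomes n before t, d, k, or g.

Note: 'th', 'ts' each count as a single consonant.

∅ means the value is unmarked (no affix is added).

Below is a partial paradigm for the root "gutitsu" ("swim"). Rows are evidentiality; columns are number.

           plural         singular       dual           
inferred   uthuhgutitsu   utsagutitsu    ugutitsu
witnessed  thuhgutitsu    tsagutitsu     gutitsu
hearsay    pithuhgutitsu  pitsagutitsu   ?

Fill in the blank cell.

number = dual: zero marking, form stays gutitsu.
Attach evidentiality hearsay pi- (before consonant 'g') → pigutitsu.
Nasal assimilation: no change.

pigutitsu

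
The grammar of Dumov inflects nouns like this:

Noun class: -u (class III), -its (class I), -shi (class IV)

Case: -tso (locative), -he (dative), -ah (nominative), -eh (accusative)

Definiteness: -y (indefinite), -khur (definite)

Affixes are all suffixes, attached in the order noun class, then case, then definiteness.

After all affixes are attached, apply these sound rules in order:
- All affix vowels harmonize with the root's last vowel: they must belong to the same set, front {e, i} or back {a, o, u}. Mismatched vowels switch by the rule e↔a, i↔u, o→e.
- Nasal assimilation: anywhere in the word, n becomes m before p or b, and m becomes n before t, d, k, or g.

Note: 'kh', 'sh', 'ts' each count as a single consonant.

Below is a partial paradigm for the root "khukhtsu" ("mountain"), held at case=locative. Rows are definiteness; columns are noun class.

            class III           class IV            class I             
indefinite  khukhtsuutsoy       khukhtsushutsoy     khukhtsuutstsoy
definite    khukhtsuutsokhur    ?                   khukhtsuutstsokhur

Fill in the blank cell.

khukhtsushutsokhur

Attach noun class class IV -shi → khukhtsushi.
Attach case locative -tso → khukhtsushitso.
Attach definiteness definite -khur → khukhtsushitsokhur.
Apply vowel harmony: khukhtsushitsokhur → khukhtsushutsokhur.
Nasal assimilation: no change.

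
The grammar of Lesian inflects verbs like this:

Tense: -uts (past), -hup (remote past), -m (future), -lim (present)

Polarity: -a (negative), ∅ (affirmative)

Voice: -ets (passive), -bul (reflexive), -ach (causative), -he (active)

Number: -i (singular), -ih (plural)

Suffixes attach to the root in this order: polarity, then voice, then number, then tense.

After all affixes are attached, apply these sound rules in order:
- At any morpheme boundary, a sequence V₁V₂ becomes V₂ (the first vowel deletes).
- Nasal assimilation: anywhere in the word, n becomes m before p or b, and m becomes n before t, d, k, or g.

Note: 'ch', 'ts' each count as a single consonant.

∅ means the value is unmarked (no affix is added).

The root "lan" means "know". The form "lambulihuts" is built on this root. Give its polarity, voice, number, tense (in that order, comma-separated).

affirmative, reflexive, plural, past

Segment: lan-bul-ih-uts.
polarity: ∅ → affirmative.
voice: -bul → reflexive.
number: -ih → plural.
tense: -uts → past.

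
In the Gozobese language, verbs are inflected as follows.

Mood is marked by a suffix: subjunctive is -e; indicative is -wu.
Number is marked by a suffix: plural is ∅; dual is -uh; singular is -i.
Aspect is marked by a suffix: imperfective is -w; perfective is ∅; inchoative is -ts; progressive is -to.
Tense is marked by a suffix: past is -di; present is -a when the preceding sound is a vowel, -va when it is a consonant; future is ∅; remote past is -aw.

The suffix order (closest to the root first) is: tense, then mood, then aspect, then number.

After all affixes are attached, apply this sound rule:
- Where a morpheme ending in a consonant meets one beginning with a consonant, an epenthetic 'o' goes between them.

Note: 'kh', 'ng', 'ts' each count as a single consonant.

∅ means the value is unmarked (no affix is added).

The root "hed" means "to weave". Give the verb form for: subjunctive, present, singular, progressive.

Attach tense present -va (after consonant 'd') → hedva.
Attach mood subjunctive -e → hedvae.
Attach aspect progressive -to → hedvaeto.
Attach number singular -i → hedvaetoi.
Apply epenthesis: hedvaetoi → hedovaetoi.

hedovaetoi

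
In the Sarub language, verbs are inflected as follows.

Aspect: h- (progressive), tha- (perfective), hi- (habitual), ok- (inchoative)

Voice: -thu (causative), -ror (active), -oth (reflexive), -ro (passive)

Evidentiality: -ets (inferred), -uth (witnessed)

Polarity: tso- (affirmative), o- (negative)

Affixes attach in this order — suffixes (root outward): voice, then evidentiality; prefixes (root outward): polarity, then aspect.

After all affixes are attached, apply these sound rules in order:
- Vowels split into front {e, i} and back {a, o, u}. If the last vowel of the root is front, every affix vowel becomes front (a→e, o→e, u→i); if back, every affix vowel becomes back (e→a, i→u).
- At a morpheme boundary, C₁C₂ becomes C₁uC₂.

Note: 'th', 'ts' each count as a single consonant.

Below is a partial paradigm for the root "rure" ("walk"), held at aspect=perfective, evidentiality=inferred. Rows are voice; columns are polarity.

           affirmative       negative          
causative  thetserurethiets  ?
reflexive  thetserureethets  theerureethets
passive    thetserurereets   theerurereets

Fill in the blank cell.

theerurethiets

Attach polarity negative o- → orure.
Attach aspect perfective tha- → thaorure.
Attach voice causative -thu → thaorurethu.
Attach evidentiality inferred -ets → thaorurethuets.
Apply vowel harmony: thaorurethuets → theerurethiets.
Epenthesis: no change.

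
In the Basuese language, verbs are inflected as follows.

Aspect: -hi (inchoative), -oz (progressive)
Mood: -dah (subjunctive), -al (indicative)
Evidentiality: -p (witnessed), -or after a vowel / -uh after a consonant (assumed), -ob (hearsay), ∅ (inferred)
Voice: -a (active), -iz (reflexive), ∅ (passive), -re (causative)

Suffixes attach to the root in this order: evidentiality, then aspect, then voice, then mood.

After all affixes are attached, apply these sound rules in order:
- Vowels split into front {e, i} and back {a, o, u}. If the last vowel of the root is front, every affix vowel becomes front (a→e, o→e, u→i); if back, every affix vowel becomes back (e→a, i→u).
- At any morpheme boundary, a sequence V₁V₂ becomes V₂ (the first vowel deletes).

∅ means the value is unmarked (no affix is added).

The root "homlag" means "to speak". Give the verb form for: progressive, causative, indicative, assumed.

Attach evidentiality assumed -uh (after consonant 'g') → homlaguh.
Attach aspect progressive -oz → homlaguhoz.
Attach voice causative -re → homlaguhozre.
Attach mood indicative -al → homlaguhozreal.
Apply vowel harmony: homlaguhozreal → homlaguhozraal.
Apply vowel deletion: homlaguhozraal → homlaguhozral.

homlaguhozral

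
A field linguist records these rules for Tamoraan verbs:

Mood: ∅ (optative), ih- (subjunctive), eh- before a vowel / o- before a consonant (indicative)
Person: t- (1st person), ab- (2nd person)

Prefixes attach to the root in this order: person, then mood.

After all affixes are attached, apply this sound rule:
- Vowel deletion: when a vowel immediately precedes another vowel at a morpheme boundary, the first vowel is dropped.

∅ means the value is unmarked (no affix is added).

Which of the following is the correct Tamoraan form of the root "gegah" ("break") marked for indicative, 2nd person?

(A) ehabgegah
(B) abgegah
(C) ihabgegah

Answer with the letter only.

Attach person 2nd person ab- → abgegah.
Attach mood indicative eh- (before vowel 'a') → ehabgegah.
Vowel deletion: no change.
So the correct form is ehabgegah, option (A).
(B) abgegah is wrong: it uses optative instead of indicative for mood.
(C) ihabgegah is wrong: it uses subjunctive instead of indicative for mood.

A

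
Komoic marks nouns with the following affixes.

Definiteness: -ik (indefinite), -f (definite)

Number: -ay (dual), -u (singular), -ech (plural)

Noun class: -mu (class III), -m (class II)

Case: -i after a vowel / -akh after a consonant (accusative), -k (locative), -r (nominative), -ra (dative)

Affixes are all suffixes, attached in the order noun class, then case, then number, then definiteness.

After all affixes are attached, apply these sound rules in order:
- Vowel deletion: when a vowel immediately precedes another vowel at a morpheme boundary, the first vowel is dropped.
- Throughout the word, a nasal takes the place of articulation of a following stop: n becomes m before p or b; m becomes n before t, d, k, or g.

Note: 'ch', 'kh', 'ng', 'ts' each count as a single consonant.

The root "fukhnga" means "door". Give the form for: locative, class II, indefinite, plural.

Attach noun class class II -m → fukhngam.
Attach case locative -k → fukhngamk.
Attach number plural -ech → fukhngamkech.
Attach definiteness indefinite -ik → fukhngamkechik.
Vowel deletion: no change.
Apply nasal assimilation: fukhngamkechik → fukhngankechik.

fukhngankechik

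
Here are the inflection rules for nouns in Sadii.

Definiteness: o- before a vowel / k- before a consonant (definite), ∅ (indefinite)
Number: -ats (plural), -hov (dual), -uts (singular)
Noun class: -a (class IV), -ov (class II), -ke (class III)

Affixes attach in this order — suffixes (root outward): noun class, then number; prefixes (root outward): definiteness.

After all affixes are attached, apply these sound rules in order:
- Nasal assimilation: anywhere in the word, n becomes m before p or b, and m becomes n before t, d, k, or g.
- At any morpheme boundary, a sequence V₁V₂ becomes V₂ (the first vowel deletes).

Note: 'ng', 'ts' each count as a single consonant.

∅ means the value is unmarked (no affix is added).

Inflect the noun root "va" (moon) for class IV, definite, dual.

Attach definiteness definite k- (before consonant 'v') → kva.
Attach noun class class IV -a → kvaa.
Attach number dual -hov → kvaahov.
Nasal assimilation: no change.
Apply vowel deletion: kvaahov → kvahov.

kvahov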